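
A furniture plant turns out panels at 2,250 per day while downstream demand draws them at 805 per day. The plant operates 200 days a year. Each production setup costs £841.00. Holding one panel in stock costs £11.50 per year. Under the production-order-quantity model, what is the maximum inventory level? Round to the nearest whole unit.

I_max ≈ 3,889 panels

Annual demand D = 805 × 200 = 161,000.
Production build-up factor (1 − d/p) = 1 − 805/2,250 = 0.6422.
Q* = √(2DS / (H(1 − d/p))) = √(2 × 161,000 × 841 / (11.5 × 0.6422)).
= √(270,802,000 / 7.3856) ≈ 6055.282.
Maximum inventory = Q*(1 − d/p) = 6055.282 × 0.6422 ≈ 3888.836.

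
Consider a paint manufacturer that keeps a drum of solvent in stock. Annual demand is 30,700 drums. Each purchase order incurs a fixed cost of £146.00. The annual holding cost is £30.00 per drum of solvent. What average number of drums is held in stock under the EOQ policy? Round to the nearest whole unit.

EOQ = √(2DS/H) = √(2 × 30,700 × 146 / 30) ≈ 546.64.
Average inventory = Q*/2 ≈ 546.64 / 2 = 273.319.

Average inventory ≈ 273 drums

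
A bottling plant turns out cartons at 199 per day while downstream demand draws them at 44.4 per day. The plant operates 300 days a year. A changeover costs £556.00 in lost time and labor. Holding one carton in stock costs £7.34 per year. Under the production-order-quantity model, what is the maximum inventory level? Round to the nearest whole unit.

I_max ≈ 1,252 cartons

Annual demand D = 44.4 × 300 = 13,320.
Production build-up factor (1 − d/p) = 1 − 44.4/199 = 0.7769.
Q* = √(2DS / (H(1 − d/p))) = √(2 × 13,320 × 556 / (7.34 × 0.7769)).
= √(14,811,840 / 5.7023) ≈ 1611.678.
Maximum inventory = Q*(1 − d/p) = 1611.678 × 0.7769 ≈ 1252.088.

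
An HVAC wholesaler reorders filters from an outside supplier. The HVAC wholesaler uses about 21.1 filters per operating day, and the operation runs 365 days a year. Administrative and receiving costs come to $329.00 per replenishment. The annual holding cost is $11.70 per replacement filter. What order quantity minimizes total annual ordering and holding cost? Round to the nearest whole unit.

Annual demand D = 21.1 × 365 = 7,701.5.
EOQ = √(2DS / H) = √(2 × 7,701.5 × 329 / 11.7).
= √(5,067,587 / 11.7) = √433,127.094 ≈ 658.124.

Q* ≈ 658 filters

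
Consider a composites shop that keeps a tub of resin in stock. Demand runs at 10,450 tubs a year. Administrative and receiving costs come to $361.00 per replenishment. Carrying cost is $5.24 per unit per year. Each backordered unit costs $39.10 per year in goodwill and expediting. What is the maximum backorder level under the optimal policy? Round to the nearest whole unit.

S* ≈ 151 tubs

With planned backorders, Q* = √(2DS/H) · √((H+B)/B).
√(2DS/H) = √(2 × 10,450 × 361 / 5.24) = 1199.944.
√((H+B)/B) = √((5.24+39.1)/39.1) = 1.0649.
Q* ≈ 1277.823.
S* = Q* · H/(H+B) = 1277.823 × 5.24/44.34 ≈ 151.010.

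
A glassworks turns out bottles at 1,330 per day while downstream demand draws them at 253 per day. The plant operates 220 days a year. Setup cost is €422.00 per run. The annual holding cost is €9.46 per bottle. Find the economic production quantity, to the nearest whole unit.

Q* ≈ 2,476 bottles

Annual demand D = 253 × 220 = 55,660.
Production build-up factor (1 − d/p) = 1 − 253/1,330 = 0.8098.
Q* = √(2DS / (H(1 − d/p))) = √(2 × 55,660 × 422 / (9.46 × 0.8098)).
= √(46,977,040 / 7.6605) ≈ 2476.368.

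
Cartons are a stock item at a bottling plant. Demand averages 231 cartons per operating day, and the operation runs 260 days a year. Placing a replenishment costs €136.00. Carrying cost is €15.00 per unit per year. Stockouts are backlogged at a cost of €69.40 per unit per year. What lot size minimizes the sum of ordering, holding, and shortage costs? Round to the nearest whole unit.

Annual demand D = 231 × 260 = 60,060.
With planned backorders, Q* = √(2DS/H) · √((H+B)/B).
√(2DS/H) = √(2 × 60,060 × 136 / 15) = 1043.594.
√((H+B)/B) = √((15+69.4)/69.4) = 1.1028.
Q* ≈ 1150.861.

Q* ≈ 1,151 cartons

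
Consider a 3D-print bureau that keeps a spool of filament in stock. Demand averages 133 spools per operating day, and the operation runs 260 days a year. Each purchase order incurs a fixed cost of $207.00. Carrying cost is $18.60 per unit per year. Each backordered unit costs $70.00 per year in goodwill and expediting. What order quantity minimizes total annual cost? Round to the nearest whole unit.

Annual demand D = 133 × 260 = 34,580.
With planned backorders, Q* = √(2DS/H) · √((H+B)/B).
√(2DS/H) = √(2 × 34,580 × 207 / 18.6) = 877.316.
√((H+B)/B) = √((18.6+70)/70) = 1.1250.
Q* ≈ 987.016.

Q* ≈ 987 spools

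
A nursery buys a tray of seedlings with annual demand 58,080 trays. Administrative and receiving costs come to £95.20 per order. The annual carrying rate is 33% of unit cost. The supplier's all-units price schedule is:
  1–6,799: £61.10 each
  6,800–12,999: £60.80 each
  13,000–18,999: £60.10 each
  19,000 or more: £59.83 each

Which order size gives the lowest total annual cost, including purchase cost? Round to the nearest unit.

Holding cost per unit per year at price C is H = 0.33·C.
Evaluate total cost at each tier's feasible EOQ or, if the EOQ is below the tier, at the tier's minimum quantity.
EOQ at £61.10 = 740.6 (feasible in tier 1): TC = 58,080×£61.10 + (58,080/740.6)×95.2 + (740.6/2)×0.33×£61.10 = £3,563,620.22.
EOQ at £60.80 = 742.4 < 6800, so use break Q=6800: TC = 58,080×£60.80 + (58,080/6800.0)×95.2 + (6800.0/2)×0.33×£60.80 = £3,600,294.72.
EOQ at £60.10 = 746.7 < 13000, so use break Q=13000: TC = 58,080×£60.10 + (58,080/13000.0)×95.2 + (13000.0/2)×0.33×£60.10 = £3,619,947.82.
EOQ at £59.83 = 748.4 < 19000, so use break Q=19000: TC = 58,080×£59.83 + (58,080/19000.0)×95.2 + (19000.0/2)×0.33×£59.83 = £3,662,784.46.
Lowest total cost is £3,563,620.22 at Q = 740.6.

Q* ≈ 741 trays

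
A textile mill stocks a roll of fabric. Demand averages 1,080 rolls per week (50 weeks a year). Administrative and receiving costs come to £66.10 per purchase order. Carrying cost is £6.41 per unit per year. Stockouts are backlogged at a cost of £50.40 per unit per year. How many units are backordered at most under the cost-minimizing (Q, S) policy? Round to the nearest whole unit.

Annual demand D = 1,080 × 50 = 54,000.
With planned backorders, Q* = √(2DS/H) · √((H+B)/B).
√(2DS/H) = √(2 × 54,000 × 66.1 / 6.41) = 1055.319.
√((H+B)/B) = √((6.41+50.4)/50.4) = 1.0617.
Q* ≈ 1120.420.
S* = Q* · H/(H+B) = 1120.420 × 6.41/56.81 ≈ 126.419.

S* ≈ 126 rolls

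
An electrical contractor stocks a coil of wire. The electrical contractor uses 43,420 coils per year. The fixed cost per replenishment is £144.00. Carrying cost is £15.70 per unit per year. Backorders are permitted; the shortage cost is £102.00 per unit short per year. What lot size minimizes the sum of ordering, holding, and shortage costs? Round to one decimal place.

Q* ≈ 958.7 coils

With planned backorders, Q* = √(2DS/H) · √((H+B)/B).
√(2DS/H) = √(2 × 43,420 × 144 / 15.7) = 892.465.
√((H+B)/B) = √((15.7+102)/102) = 1.0742.
Q* ≈ 958.693.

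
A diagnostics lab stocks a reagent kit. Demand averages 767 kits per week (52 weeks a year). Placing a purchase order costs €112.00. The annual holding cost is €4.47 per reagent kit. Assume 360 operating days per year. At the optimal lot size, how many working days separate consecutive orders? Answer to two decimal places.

Annual demand D = 767 × 52 = 39,884.
EOQ = √(2DS/H) = √(2 × 39,884 × 112 / 4.47) ≈ 1413.74.
Cycle time = Q*/D × 360 = 1413.74 / 39,884 × 360 ≈ 12.761 days.

T ≈ 12.76 days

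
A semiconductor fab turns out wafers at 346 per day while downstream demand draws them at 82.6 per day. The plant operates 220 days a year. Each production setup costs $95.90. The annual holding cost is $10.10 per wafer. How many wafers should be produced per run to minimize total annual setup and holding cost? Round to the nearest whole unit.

Annual demand D = 82.6 × 220 = 18,172.
Production build-up factor (1 − d/p) = 1 − 82.6/346 = 0.7613.
Q* = √(2DS / (H(1 − d/p))) = √(2 × 18,172 × 95.9 / (10.1 × 0.7613)).
= √(3,485,389.6 / 7.6888) ≈ 673.279.

Q* ≈ 673 wafers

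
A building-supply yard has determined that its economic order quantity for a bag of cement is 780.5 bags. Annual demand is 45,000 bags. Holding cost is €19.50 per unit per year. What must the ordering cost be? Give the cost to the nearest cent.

S ≈ €131.99

Invert the EOQ relation Q*² = 2DS/H.
From Q* = √(2DS/H): S = Q*²H / (2D) = 780.5² × 19.5 / (2 × 45,000) = 131.9891.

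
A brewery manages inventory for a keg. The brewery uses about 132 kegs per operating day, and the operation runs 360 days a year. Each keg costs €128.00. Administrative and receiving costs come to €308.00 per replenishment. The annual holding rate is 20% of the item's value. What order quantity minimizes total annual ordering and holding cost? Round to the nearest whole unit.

Q* ≈ 1,069 kegs

Annual demand D = 132 × 360 = 47,520.
Holding cost H = 0.20 × €128.00 = €25.6000 per unit per year.
EOQ = √(2DS / H) = √(2 × 47,520 × 308 / 25.6).
= √(29,272,320 / 25.6) = √1,143,450 ≈ 1069.322.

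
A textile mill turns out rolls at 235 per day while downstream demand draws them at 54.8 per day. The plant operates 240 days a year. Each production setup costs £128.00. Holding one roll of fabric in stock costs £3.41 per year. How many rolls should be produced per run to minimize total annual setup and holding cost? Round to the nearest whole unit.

Annual demand D = 54.8 × 240 = 13,152.
Production build-up factor (1 − d/p) = 1 − 54.8/235 = 0.7668.
Q* = √(2DS / (H(1 − d/p))) = √(2 × 13,152 × 128 / (3.41 × 0.7668)).
= √(3,366,912 / 2.6148) ≈ 1134.737.

Q* ≈ 1,135 rolls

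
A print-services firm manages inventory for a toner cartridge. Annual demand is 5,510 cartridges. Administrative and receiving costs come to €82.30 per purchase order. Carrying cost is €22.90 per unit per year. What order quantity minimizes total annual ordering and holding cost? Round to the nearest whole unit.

EOQ = √(2DS / H) = √(2 × 5,510 × 82.3 / 22.9).
= √(906,946 / 22.9) = √39,604.6288 ≈ 199.009.

Q* ≈ 199 cartridges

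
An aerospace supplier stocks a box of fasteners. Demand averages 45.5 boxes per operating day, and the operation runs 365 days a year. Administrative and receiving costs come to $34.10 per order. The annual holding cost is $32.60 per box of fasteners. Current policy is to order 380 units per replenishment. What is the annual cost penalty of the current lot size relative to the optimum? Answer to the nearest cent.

Extra cost ≈ $1,607.81 per year

Annual demand D = 45.5 × 365 = 16,607.5.
EOQ = √(2DS/H) = √(2 × 16,607.5 × 34.1 / 32.6) ≈ 186.40.
Cost at Q* = (D/Q*)S + (Q*/2)H = √(2DSH) ≈ $6,076.49.
Cost at Q = 380: (16,607.5/380)×34.1 + (380/2)×32.6 = $1,490.30 + $6,194.00 = $7,684.30.
Excess = $7,684.30 − $6,076.49 = $1,607.81.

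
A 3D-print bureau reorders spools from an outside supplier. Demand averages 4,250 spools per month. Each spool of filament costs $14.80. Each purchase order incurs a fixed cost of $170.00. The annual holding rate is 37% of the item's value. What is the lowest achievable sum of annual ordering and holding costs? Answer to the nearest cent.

TC* ≈ $9,744.43

Annual demand D = 4,250 × 12 = 51,000.
Holding cost H = 0.37 × $14.80 = $5.4760 per unit per year.
The optimal lot size = √(2DS/H) = √(2 × 51,000 × 170 / 5.476) ≈ 1779.48.
At the optimum the two cost components are equal, so total cost = 2·(Q*/2)H = Q*·H.
Minimum total = √(2DSH) = √(2 × 51,000 × 170 × 5.476) ≈ 9744.426.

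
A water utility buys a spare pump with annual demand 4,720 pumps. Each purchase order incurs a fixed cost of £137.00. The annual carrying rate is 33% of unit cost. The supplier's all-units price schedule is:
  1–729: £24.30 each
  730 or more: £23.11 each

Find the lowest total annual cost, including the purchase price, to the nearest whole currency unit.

Holding cost per unit per year at price C is H = 0.33·C.
Evaluate total cost at each tier's feasible EOQ or, if the EOQ is below the tier, at the tier's minimum quantity.
EOQ at £24.30 = 401.6 (feasible in tier 1): TC = 4,720×£24.30 + (4,720/401.6)×137 + (401.6/2)×0.33×£24.30 = £117,916.37.
EOQ at £23.11 = 411.8 < 730, so use break Q=730: TC = 4,720×£23.11 + (4,720/730.0)×137 + (730.0/2)×0.33×£23.11 = £112,748.61.
Lowest total cost among the candidates is at Q = 730.0.

TC* ≈ £112,749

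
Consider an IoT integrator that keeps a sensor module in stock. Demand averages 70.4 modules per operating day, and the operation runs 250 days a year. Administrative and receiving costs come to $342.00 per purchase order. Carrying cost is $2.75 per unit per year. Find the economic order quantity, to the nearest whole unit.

Q* ≈ 2,092 modules

Annual demand D = 70.4 × 250 = 17,600.
EOQ = √(2DS / H) = √(2 × 17,600 × 342 / 2.75).
= √(12,038,400 / 2.75) = √4,377,600 ≈ 2092.271.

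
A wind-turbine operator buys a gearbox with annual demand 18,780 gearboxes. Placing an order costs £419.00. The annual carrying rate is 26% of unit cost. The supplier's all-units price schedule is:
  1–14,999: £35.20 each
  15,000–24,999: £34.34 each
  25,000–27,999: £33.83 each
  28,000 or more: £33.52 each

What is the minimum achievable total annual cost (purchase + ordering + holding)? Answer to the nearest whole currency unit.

TC* ≈ £673,057

Holding cost per unit per year at price C is H = 0.26·C.
Evaluate total cost at each tier's feasible EOQ or, if the EOQ is below the tier, at the tier's minimum quantity.
EOQ at £35.20 = 1311.3 (feasible in tier 1): TC = 18,780×£35.20 + (18,780/1311.3)×419 + (1311.3/2)×0.26×£35.20 = £673,057.29.
EOQ at £34.34 = 1327.6 < 15000, so use break Q=15000: TC = 18,780×£34.34 + (18,780/15000.0)×419 + (15000.0/2)×0.26×£34.34 = £712,392.79.
EOQ at £33.83 = 1337.6 < 25000, so use break Q=25000: TC = 18,780×£33.83 + (18,780/25000.0)×419 + (25000.0/2)×0.26×£33.83 = £745,589.65.
EOQ at £33.52 = 1343.8 < 28000, so use break Q=28000: TC = 18,780×£33.52 + (18,780/28000.0)×419 + (28000.0/2)×0.26×£33.52 = £751,799.43.
Lowest total cost among the candidates is at Q = 1311.3.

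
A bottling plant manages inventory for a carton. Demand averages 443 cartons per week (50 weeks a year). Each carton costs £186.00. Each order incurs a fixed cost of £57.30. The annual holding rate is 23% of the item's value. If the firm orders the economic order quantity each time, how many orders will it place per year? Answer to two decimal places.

Annual demand D = 443 × 50 = 22,150.
Holding cost H = 0.23 × £186.00 = £42.7800 per unit per year.
EOQ = √(2DS/H) = √(2 × 22,150 × 57.3 / 42.78) ≈ 243.59.
Orders per year = D / Q* = 22,150 / 243.59 ≈ 90.932.

N ≈ 90.93 orders per year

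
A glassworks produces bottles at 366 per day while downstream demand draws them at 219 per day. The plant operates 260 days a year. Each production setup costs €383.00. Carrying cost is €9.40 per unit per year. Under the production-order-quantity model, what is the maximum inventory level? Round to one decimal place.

I_max ≈ 1,365.1 bottles

Annual demand D = 219 × 260 = 56,940.
Production build-up factor (1 − d/p) = 1 − 219/366 = 0.4016.
Q* = √(2DS / (H(1 − d/p))) = √(2 × 56,940 × 383 / (9.4 × 0.4016)).
= √(43,616,040 / 3.7754) ≈ 3398.921.
Maximum inventory = Q*(1 − d/p) = 3398.921 × 0.4016 ≈ 1365.140.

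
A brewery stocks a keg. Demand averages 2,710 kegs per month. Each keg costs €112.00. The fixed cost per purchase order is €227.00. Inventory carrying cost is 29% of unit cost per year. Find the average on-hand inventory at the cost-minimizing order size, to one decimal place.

Average inventory ≈ 337.1 kegs

Annual demand D = 2,710 × 12 = 32,520.
Holding cost H = 0.29 × €112.00 = €32.4800 per unit per year.
The optimal lot size = √(2DS/H) = √(2 × 32,520 × 227 / 32.48) ≈ 674.21.
Average inventory = Q*/2 ≈ 674.21 / 2 = 337.105.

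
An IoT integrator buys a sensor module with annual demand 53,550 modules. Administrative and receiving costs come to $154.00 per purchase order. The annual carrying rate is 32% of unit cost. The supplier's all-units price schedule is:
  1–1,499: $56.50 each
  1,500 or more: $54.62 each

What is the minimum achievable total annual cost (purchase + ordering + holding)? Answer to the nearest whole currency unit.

TC* ≈ $2,943,508

Holding cost per unit per year at price C is H = 0.32·C.
For each price level, check whether its EOQ is feasible; otherwise the best quantity at that price is the breakpoint.
EOQ at $56.50 = 955.1 (feasible in tier 1): TC = 53,550×$56.50 + (53,550/955.1)×154 + (955.1/2)×0.32×$56.50 = $3,042,843.49.
EOQ at $54.62 = 971.4 < 1500, so use break Q=1500: TC = 53,550×$54.62 + (53,550/1500.0)×154 + (1500.0/2)×0.32×$54.62 = $2,943,507.60.
Lowest total cost among the candidates is at Q = 1500.0.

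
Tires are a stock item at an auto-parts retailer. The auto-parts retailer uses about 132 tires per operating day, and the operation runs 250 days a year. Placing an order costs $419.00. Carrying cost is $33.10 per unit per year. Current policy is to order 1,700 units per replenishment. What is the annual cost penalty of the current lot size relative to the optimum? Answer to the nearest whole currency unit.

Extra cost ≈ $6,014 per year

Annual demand D = 132 × 250 = 33,000.
EOQ = √(2DS/H) = √(2 × 33,000 × 419 / 33.1) ≈ 914.04.
Cost at Q* = (D/Q*)S + (Q*/2)H = √(2DSH) ≈ $30,254.71.
Cost at Q = 1,700: (33,000/1,700)×419 + (1,700/2)×33.1 = $8,133.53 + $28,135.00 = $36,268.53.
Excess = $36,268.53 − $30,254.71 = $6,013.82.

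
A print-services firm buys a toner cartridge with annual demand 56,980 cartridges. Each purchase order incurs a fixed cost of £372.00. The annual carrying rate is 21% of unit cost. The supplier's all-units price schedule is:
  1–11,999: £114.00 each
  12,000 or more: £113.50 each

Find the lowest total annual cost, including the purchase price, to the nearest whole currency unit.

Holding cost per unit per year at price C is H = 0.21·C.
Evaluate total cost at each tier's feasible EOQ or, if the EOQ is below the tier, at the tier's minimum quantity.
EOQ at £114.00 = 1330.7 (feasible in tier 1): TC = 56,980×£114.00 + (56,980/1330.7)×372 + (1330.7/2)×0.21×£114.00 = £6,527,577.36.
EOQ at £113.50 = 1333.6 < 12000, so use break Q=12000: TC = 56,980×£113.50 + (56,980/12000.0)×372 + (12000.0/2)×0.21×£113.50 = £6,612,006.38.
Lowest total cost among the candidates is at Q = 1330.7.

TC* ≈ £6,527,577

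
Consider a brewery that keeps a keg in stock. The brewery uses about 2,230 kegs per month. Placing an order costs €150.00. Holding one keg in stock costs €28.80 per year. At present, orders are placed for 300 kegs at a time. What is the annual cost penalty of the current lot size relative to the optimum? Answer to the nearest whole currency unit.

Extra cost ≈ €2,495 per year

Annual demand D = 2,230 × 12 = 26,760.
EOQ = √(2DS/H) = √(2 × 26,760 × 150 / 28.8) ≈ 527.97.
Cost at Q* = (D/Q*)S + (Q*/2)H = √(2DSH) ≈ €15,205.47.
Cost at Q = 300: (26,760/300)×150 + (300/2)×28.8 = €13,380.00 + €4,320.00 = €17,700.00.
Excess = €17,700.00 − €15,205.47 = €2,494.53.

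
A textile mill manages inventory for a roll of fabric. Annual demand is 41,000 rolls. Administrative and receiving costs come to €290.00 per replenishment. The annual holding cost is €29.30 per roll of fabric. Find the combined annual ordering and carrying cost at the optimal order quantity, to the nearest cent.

Q* = √(2DS/H) = √(2 × 41,000 × 290 / 29.3) ≈ 900.89.
At Q*, ordering cost (D/Q*)S equals holding cost (Q*/2)H, each = √(DSH/2).
Minimum total = √(2DSH) = √(2 × 41,000 × 290 × 29.3) ≈ 26396.098.

TC* ≈ €26,396.10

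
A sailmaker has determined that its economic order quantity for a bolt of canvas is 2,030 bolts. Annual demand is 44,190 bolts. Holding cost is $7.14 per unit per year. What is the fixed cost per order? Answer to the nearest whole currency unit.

The basic EOQ model gives Q* = √(2DS/H); rearrange for the unknown.
From Q* = √(2DS/H): S = Q*²H / (2D) = 2,030² × 7.14 / (2 × 44,190) = 332.9172.

S ≈ $333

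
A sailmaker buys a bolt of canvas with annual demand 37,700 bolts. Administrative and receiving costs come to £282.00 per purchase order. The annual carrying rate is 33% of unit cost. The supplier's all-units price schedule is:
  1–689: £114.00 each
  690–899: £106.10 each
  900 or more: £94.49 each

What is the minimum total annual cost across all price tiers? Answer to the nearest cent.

Holding cost per unit per year at price C is H = 0.33·C.
For each price level, check whether its EOQ is feasible; otherwise the best quantity at that price is the breakpoint.
Tier 1 (£114.00): EOQ = 751.8 exceeds tier's upper bound 689, so this tier is dominated.
EOQ at £106.10 = 779.3 (feasible in tier 2): TC = 37,700×£106.10 + (37,700/779.3)×282 + (779.3/2)×0.33×£106.10 = £4,027,255.06.
EOQ at £94.49 = 825.8 < 900, so use break Q=900: TC = 37,700×£94.49 + (37,700/900.0)×282 + (900.0/2)×0.33×£94.49 = £3,588,117.43.
Lowest total cost among the candidates is at Q = 900.0.

TC* ≈ £3,588,117.43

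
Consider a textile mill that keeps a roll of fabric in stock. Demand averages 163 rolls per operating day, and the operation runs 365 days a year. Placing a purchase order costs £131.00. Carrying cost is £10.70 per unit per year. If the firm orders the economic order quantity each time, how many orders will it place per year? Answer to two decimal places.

N ≈ 49.29 orders per year

Annual demand D = 163 × 365 = 59,495.
Q* = √(2DS/H) = √(2 × 59,495 × 131 / 10.7) ≈ 1206.98.
Orders per year = D / Q* = 59,495 / 1206.98 ≈ 49.293.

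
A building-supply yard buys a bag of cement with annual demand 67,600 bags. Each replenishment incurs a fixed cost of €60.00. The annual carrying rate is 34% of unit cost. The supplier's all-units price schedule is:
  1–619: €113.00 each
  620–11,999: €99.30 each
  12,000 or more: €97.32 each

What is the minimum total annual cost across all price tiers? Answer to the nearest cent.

TC* ≈ €6,729,688.16

Holding cost per unit per year at price C is H = 0.34·C.
Candidates are each tier's EOQ (if it falls in that tier) and each price-break quantity.
EOQ at €113.00 = 459.5 (feasible in tier 1): TC = 67,600×€113.00 + (67,600/459.5)×60 + (459.5/2)×0.34×€113.00 = €7,656,453.98.
EOQ at €99.30 = 490.2 < 620, so use break Q=620: TC = 67,600×€99.30 + (67,600/620.0)×60 + (620.0/2)×0.34×€99.30 = €6,729,688.16.
EOQ at €97.32 = 495.1 < 12000, so use break Q=12000: TC = 67,600×€97.32 + (67,600/12000.0)×60 + (12000.0/2)×0.34×€97.32 = €6,777,702.80.
Lowest total cost among the candidates is at Q = 620.0.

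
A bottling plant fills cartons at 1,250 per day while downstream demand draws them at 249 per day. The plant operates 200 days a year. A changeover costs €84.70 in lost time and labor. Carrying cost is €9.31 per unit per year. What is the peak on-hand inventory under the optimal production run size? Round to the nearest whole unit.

Annual demand D = 249 × 200 = 49,800.
Production build-up factor (1 − d/p) = 1 − 249/1,250 = 0.8008.
Q* = √(2DS / (H(1 − d/p))) = √(2 × 49,800 × 84.7 / (9.31 × 0.8008)).
= √(8,436,120 / 7.4554) ≈ 1063.738.
Maximum inventory = Q*(1 − d/p) = 1063.738 × 0.8008 ≈ 851.841.

I_max ≈ 852 cartons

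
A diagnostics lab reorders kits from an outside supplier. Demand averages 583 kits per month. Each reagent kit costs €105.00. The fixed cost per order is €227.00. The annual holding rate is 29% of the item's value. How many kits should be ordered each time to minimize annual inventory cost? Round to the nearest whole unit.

Annual demand D = 583 × 12 = 6,996.
Holding cost H = 0.29 × €105.00 = €30.4500 per unit per year.
EOQ = √(2DS / H) = √(2 × 6,996 × 227 / 30.45).
= √(3,176,184 / 30.45) = √104,308.1773 ≈ 322.968.

Q* ≈ 323 kits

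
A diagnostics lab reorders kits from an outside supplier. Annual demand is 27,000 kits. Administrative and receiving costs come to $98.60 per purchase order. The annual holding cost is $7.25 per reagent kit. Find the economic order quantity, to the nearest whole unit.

EOQ = √(2DS / H) = √(2 × 27,000 × 98.6 / 7.25).
= √(5,324,400 / 7.25) = √734,400 ≈ 856.971.

Q* ≈ 857 kits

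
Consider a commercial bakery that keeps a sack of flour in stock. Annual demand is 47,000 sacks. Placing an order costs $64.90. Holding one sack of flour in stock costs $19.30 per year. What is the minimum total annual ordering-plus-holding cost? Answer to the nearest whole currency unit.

TC* ≈ $10,851

Q* = √(2DS/H) = √(2 × 47,000 × 64.9 / 19.3) ≈ 562.22.
At the optimum the two cost components are equal, so total cost = 2·(Q*/2)H = Q*·H.
Minimum total = √(2DSH) = √(2 × 47,000 × 64.9 × 19.3) ≈ 10850.879.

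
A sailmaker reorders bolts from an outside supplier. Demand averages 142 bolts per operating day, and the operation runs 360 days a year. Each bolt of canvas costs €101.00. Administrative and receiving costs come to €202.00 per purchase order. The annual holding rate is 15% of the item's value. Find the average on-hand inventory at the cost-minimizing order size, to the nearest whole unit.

Average inventory ≈ 584 bolts

Annual demand D = 142 × 360 = 51,120.
Holding cost H = 0.15 × €101.00 = €15.1500 per unit per year.
Q* = √(2DS/H) = √(2 × 51,120 × 202 / 15.15) ≈ 1167.56.
Average inventory = Q*/2 ≈ 1167.56 / 2 = 583.781.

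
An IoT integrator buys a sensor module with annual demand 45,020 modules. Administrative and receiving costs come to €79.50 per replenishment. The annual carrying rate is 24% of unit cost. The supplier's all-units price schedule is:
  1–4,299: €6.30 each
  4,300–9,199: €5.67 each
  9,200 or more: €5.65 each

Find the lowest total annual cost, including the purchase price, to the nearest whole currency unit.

TC* ≈ €259,021

Holding cost per unit per year at price C is H = 0.24·C.
For each price level, check whether its EOQ is feasible; otherwise the best quantity at that price is the breakpoint.
EOQ at €6.30 = 2175.8 (feasible in tier 1): TC = 45,020×€6.30 + (45,020/2175.8)×79.5 + (2175.8/2)×0.24×€6.30 = €286,915.86.
EOQ at €5.67 = 2293.5 < 4300, so use break Q=4300: TC = 45,020×€5.67 + (45,020/4300.0)×79.5 + (4300.0/2)×0.24×€5.67 = €259,021.47.
EOQ at €5.65 = 2297.6 < 9200, so use break Q=9200: TC = 45,020×€5.65 + (45,020/9200.0)×79.5 + (9200.0/2)×0.24×€5.65 = €260,989.63.
Lowest total cost among the candidates is at Q = 4300.0.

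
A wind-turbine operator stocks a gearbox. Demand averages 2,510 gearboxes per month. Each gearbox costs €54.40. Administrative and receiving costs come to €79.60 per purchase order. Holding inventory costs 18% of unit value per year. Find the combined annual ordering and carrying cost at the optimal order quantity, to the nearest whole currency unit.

Annual demand D = 2,510 × 12 = 30,120.
Holding cost H = 0.18 × €54.40 = €9.7920 per unit per year.
Q* = √(2DS/H) = √(2 × 30,120 × 79.6 / 9.792) ≈ 699.78.
At Q*, ordering cost (D/Q*)S equals holding cost (Q*/2)H, each = √(DSH/2).
Minimum total = √(2DSH) = √(2 × 30,120 × 79.6 × 9.792) ≈ 6852.274.

TC* ≈ €6,852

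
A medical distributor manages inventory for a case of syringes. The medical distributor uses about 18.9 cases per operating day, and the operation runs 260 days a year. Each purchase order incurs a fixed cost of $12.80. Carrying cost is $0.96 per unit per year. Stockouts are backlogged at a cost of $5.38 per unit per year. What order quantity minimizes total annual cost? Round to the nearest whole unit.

Annual demand D = 18.9 × 260 = 4,914.
With planned backorders, Q* = √(2DS/H) · √((H+B)/B).
√(2DS/H) = √(2 × 4,914 × 12.8 / 0.96) = 361.994.
√((H+B)/B) = √((0.96+5.38)/5.38) = 1.0856.
Q* ≈ 392.966.

Q* ≈ 393 cases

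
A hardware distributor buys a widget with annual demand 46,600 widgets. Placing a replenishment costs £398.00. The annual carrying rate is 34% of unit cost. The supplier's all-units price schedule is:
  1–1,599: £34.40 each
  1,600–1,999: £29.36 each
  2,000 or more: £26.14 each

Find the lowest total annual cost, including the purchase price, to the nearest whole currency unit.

TC* ≈ £1,236,281

Holding cost per unit per year at price C is H = 0.34·C.
For each price level, check whether its EOQ is feasible; otherwise the best quantity at that price is the breakpoint.
Tier 1 (£34.40): EOQ = 1780.9 exceeds tier's upper bound 1599, so this tier is dominated.
EOQ at £29.36 = 1927.7 (feasible in tier 2): TC = 46,600×£29.36 + (46,600/1927.7)×398 + (1927.7/2)×0.34×£29.36 = £1,387,418.74.
EOQ at £26.14 = 2042.9 (feasible in tier 3): TC = 46,600×£26.14 + (46,600/2042.9)×398 + (2042.9/2)×0.34×£26.14 = £1,236,280.90.
Lowest total cost among the candidates is at Q = 2042.9.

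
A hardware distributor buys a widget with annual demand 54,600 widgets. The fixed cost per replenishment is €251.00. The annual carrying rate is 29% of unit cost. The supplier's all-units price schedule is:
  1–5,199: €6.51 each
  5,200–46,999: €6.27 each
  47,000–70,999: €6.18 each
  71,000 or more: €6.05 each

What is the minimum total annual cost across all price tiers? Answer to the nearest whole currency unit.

TC* ≈ €349,705

Holding cost per unit per year at price C is H = 0.29·C.
Evaluate total cost at each tier's feasible EOQ or, if the EOQ is below the tier, at the tier's minimum quantity.
EOQ at €6.51 = 3810.3 (feasible in tier 1): TC = 54,600×€6.51 + (54,600/3810.3)×251 + (3810.3/2)×0.29×€6.51 = €362,639.46.
EOQ at €6.27 = 3882.5 < 5200, so use break Q=5200: TC = 54,600×€6.27 + (54,600/5200.0)×251 + (5200.0/2)×0.29×€6.27 = €349,705.08.
EOQ at €6.18 = 3910.7 < 47000, so use break Q=47000: TC = 54,600×€6.18 + (54,600/47000.0)×251 + (47000.0/2)×0.29×€6.18 = €379,836.29.
EOQ at €6.05 = 3952.5 < 71000, so use break Q=71000: TC = 54,600×€6.05 + (54,600/71000.0)×251 + (71000.0/2)×0.29×€6.05 = €392,807.77.
Lowest total cost among the candidates is at Q = 5200.0.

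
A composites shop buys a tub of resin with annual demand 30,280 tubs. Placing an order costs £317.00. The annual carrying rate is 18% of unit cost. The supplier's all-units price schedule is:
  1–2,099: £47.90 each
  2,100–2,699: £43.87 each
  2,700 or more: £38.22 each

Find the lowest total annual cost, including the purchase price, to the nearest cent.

TC* ≈ £1,170,144.16

Holding cost per unit per year at price C is H = 0.18·C.
For each price level, check whether its EOQ is feasible; otherwise the best quantity at that price is the breakpoint.
EOQ at £47.90 = 1492.2 (feasible in tier 1): TC = 30,280×£47.90 + (30,280/1492.2)×317 + (1492.2/2)×0.18×£47.90 = £1,463,277.50.
EOQ at £43.87 = 1559.2 < 2100, so use break Q=2100: TC = 30,280×£43.87 + (30,280/2100.0)×317 + (2100.0/2)×0.18×£43.87 = £1,341,245.87.
EOQ at £38.22 = 1670.5 < 2700, so use break Q=2700: TC = 30,280×£38.22 + (30,280/2700.0)×317 + (2700.0/2)×0.18×£38.22 = £1,170,144.16.
Lowest total cost among the candidates is at Q = 2700.0.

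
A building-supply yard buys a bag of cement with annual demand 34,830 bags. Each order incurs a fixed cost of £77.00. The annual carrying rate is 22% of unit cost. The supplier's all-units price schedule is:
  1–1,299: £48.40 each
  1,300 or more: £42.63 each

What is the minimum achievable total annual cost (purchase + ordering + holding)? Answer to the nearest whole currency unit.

TC* ≈ £1,492,962

Holding cost per unit per year at price C is H = 0.22·C.
Evaluate total cost at each tier's feasible EOQ or, if the EOQ is below the tier, at the tier's minimum quantity.
EOQ at £48.40 = 709.7 (feasible in tier 1): TC = 34,830×£48.40 + (34,830/709.7)×77 + (709.7/2)×0.22×£48.40 = £1,693,329.38.
EOQ at £42.63 = 756.3 < 1300, so use break Q=1300: TC = 34,830×£42.63 + (34,830/1300.0)×77 + (1300.0/2)×0.22×£42.63 = £1,492,962.00.
Lowest total cost among the candidates is at Q = 1300.0.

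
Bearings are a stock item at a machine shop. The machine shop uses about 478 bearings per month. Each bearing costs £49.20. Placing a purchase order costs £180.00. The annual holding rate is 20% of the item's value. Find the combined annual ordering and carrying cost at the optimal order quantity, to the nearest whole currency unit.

Annual demand D = 478 × 12 = 5,736.
Holding cost H = 0.20 × £49.20 = £9.8400 per unit per year.
EOQ = √(2DS/H) = √(2 × 5,736 × 180 / 9.84) ≈ 458.10.
At the optimum the two cost components are equal, so total cost = 2·(Q*/2)H = Q*·H.
Minimum total = √(2DSH) = √(2 × 5,736 × 180 × 9.84) ≈ 4507.683.

TC* ≈ £4,508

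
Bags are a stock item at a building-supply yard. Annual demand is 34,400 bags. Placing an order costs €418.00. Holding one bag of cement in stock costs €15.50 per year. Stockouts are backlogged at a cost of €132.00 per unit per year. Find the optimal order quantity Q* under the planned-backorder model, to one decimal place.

With planned backorders, Q* = √(2DS/H) · √((H+B)/B).
√(2DS/H) = √(2 × 34,400 × 418 / 15.5) = 1362.124.
√((H+B)/B) = √((15.5+132)/132) = 1.0571.
Q* ≈ 1439.878.

Q* ≈ 1,439.9 bags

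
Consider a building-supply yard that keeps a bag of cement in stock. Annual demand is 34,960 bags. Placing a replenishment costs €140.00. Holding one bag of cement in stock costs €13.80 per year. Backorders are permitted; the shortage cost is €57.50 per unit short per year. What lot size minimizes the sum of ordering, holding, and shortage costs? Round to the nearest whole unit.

Q* ≈ 938 bags

With planned backorders, Q* = √(2DS/H) · √((H+B)/B).
√(2DS/H) = √(2 × 34,960 × 140 / 13.8) = 842.219.
√((H+B)/B) = √((13.8+57.5)/57.5) = 1.1136.
Q* ≈ 937.856.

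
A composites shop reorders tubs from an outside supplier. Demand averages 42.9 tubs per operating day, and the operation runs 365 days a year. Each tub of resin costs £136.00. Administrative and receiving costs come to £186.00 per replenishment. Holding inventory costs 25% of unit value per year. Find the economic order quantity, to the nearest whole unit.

Annual demand D = 42.9 × 365 = 15,658.5.
Holding cost H = 0.25 × £136.00 = £34.0000 per unit per year.
EOQ = √(2DS / H) = √(2 × 15,658.5 × 186 / 34).
= √(5,824,962 / 34) = √171,322.4118 ≈ 413.911.

Q* ≈ 414 tubs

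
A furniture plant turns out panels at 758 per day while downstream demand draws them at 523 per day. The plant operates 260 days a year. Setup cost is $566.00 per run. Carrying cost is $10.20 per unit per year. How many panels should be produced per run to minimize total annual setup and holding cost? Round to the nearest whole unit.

Q* ≈ 6,977 panels

Annual demand D = 523 × 260 = 135,980.
Production build-up factor (1 − d/p) = 1 − 523/758 = 0.3100.
Q* = √(2DS / (H(1 − d/p))) = √(2 × 135,980 × 566 / (10.2 × 0.3100)).
= √(153,929,360 / 3.1623) ≈ 6976.881.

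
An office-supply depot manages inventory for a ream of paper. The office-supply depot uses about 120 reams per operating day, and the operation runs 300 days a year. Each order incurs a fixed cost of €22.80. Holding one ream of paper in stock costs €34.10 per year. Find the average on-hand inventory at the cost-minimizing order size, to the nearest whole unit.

Annual demand D = 120 × 300 = 36,000.
The optimal lot size = √(2DS/H) = √(2 × 36,000 × 22.8 / 34.1) ≈ 219.41.
Average inventory = Q*/2 ≈ 219.41 / 2 = 109.705.

Average inventory ≈ 110 reams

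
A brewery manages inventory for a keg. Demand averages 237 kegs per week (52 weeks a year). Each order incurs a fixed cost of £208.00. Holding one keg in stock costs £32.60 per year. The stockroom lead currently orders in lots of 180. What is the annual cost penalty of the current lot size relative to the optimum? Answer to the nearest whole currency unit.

Annual demand D = 237 × 52 = 12,324.
EOQ = √(2DS/H) = √(2 × 12,324 × 208 / 32.6) ≈ 396.56.
Cost at Q* = (D/Q*)S + (Q*/2)H = √(2DSH) ≈ £12,928.00.
Cost at Q = 180: (12,324/180)×208 + (180/2)×32.6 = £14,241.07 + £2,934.00 = £17,175.07.
Excess = £17,175.07 − £12,928.00 = £4,247.07.

Extra cost ≈ £4,247 per year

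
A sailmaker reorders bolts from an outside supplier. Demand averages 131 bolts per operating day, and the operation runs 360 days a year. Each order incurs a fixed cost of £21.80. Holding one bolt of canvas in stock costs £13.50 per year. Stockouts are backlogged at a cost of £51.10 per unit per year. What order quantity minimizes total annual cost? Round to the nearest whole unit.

Annual demand D = 131 × 360 = 47,160.
With planned backorders, Q* = √(2DS/H) · √((H+B)/B).
√(2DS/H) = √(2 × 47,160 × 21.8 / 13.5) = 390.268.
√((H+B)/B) = √((13.5+51.1)/51.1) = 1.1244.
Q* ≈ 438.802.

Q* ≈ 439 bolts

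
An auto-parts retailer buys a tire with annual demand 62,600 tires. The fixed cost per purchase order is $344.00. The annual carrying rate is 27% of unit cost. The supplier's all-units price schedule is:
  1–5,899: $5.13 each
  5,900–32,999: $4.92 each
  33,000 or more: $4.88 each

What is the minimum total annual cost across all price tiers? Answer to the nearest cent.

Holding cost per unit per year at price C is H = 0.27·C.
Candidates are each tier's EOQ (if it falls in that tier) and each price-break quantity.
EOQ at $5.13 = 5576.2 (feasible in tier 1): TC = 62,600×$5.13 + (62,600/5576.2)×344 + (5576.2/2)×0.27×$5.13 = $328,861.64.
EOQ at $4.92 = 5694.0 < 5900, so use break Q=5900: TC = 62,600×$4.92 + (62,600/5900.0)×344 + (5900.0/2)×0.27×$4.92 = $315,560.68.
EOQ at $4.88 = 5717.3 < 33000, so use break Q=33000: TC = 62,600×$4.88 + (62,600/33000.0)×344 + (33000.0/2)×0.27×$4.88 = $327,880.96.
Lowest total cost among the candidates is at Q = 5900.0.

TC* ≈ $315,560.68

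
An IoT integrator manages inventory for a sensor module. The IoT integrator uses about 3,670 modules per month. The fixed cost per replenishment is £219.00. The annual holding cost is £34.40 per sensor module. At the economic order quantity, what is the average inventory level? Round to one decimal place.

Average inventory ≈ 374.4 modules

Annual demand D = 3,670 × 12 = 44,040.
EOQ = √(2DS/H) = √(2 × 44,040 × 219 / 34.4) ≈ 748.83.
Average inventory = Q*/2 ≈ 748.83 / 2 = 374.413.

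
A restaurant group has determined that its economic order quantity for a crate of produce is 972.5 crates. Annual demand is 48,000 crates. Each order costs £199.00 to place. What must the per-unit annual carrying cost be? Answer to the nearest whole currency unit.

H ≈ £20

The basic EOQ model gives Q* = √(2DS/H); rearrange for the unknown.
From Q* = √(2DS/H): H = 2DS / Q*² = 2 × 48,000 × 199 / 972.5² = 20.1997.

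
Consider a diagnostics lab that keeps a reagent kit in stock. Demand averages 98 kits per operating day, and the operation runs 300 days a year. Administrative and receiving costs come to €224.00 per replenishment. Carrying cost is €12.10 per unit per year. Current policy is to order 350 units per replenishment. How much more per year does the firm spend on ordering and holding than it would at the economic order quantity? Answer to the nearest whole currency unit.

Extra cost ≈ €8,309 per year

Annual demand D = 98 × 300 = 29,400.
EOQ = √(2DS/H) = √(2 × 29,400 × 224 / 12.1) ≈ 1043.33.
Cost at Q* = (D/Q*)S + (Q*/2)H = √(2DSH) ≈ €12,624.24.
Cost at Q = 350: (29,400/350)×224 + (350/2)×12.1 = €18,816.00 + €2,117.50 = €20,933.50.
Excess = €20,933.50 − €12,624.24 = €8,309.26.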